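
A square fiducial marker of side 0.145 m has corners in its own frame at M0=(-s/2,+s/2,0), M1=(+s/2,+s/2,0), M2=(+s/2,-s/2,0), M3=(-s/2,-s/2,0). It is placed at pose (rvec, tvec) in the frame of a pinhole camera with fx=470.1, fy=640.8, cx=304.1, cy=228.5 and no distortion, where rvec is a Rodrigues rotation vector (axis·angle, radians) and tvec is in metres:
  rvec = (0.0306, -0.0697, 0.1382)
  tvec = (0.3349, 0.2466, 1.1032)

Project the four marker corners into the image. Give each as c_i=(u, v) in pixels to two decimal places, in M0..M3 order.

c0=(412.33, 408.22) c1=(471.98, 417.97) c2=(481.09, 335.48) c3=(421.32, 324.91)

Intrinsics K: fx=470.1, fy=640.8, cx=304.1, cy=228.5
Marker side s = 0.145 m; corners in marker frame (Z=0):
  M0 = (-0.0725, +0.0725, 0)
  M1 = (+0.0725, +0.0725, 0)
  M2 = (+0.0725, -0.0725, 0)
  M3 = (-0.0725, -0.0725, 0)
rvec = (0.0306, -0.0697, 0.1382), |rvec| = θ = 0.15778 rad = 9.040°
Rodrigues: sinθ=0.15712, 1−cosθ=0.01242; R = I + sinθ·[k]× + (1−cosθ)·[k]×²:
    [+0.98805 -0.13869 -0.06730]
    [+0.13656 +0.99000 -0.03528]
    [+0.07152 +0.02567 +0.99711]
t = (0.3349, 0.2466, 1.1032) m
M0: Pc = R·M0+t = (+0.25321, +0.30847, +1.09988); u = 470.1·(+0.25321)/1.09988 + 304.1 = 412.3256, v = 640.8·(+0.30847)/1.09988 + 228.5 = 408.2207
M1: Pc = R·M1+t = (+0.39648, +0.32828, +1.11025); u = 470.1·(+0.39648)/1.11025 + 304.1 = 471.9767, v = 640.8·(+0.32828)/1.11025 + 228.5 = 417.9709
M2: Pc = R·M2+t = (+0.41659, +0.18473, +1.10652); u = 470.1·(+0.41659)/1.10652 + 304.1 = 481.0850, v = 640.8·(+0.18473)/1.10652 + 228.5 = 335.4766
M3: Pc = R·M3+t = (+0.27332, +0.16492, +1.09615); u = 470.1·(+0.27332)/1.09615 + 304.1 = 421.3176, v = 640.8·(+0.16492)/1.09615 + 228.5 = 324.9128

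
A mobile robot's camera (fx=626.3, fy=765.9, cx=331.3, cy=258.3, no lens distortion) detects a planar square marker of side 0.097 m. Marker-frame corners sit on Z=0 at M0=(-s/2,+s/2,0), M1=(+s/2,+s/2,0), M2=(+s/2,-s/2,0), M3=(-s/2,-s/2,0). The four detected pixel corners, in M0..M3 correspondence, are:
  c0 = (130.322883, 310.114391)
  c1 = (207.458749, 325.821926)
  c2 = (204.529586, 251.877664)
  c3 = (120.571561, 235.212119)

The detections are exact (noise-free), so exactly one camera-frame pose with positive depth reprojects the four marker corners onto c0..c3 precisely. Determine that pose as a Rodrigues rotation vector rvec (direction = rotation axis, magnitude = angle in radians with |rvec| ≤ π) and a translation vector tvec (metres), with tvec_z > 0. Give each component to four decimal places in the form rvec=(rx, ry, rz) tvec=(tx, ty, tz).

rvec=(0.6989, 0.0973, 0.1381) tvec=(-0.1947, 0.0231, 0.7367)

Intrinsics K: fx=626.3, fy=765.9, cx=331.3, cy=258.3
Marker side s = 0.097 m; corners in marker frame (Z=0):
  M0 = (-0.0485, +0.0485, 0)
  M1 = (+0.0485, +0.0485, 0)
  M2 = (+0.0485, -0.0485, 0)
  M3 = (-0.0485, -0.0485, 0)
Detected image corners:
  c0 = (130.322883, 310.114391) px
  c1 = (207.458749, 325.821926) px
  c2 = (204.529586, 251.877664) px
  c3 = (120.571561, 235.212119) px
Planar DLT: solve 8×8 A·h = b for H (H[2,2]=1):
  H  [+819.23889 +210.92487 +165.74197]
  H  [+150.32129 +1013.69975 +282.31782]
  H  [-0.05820 +0.87776 +1.00000]
B = K⁻¹H; ‖b₁‖=1.357392, ‖b₂‖=1.357392; λ = 2/(‖b₁‖+‖b₂‖) = 0.736707, sign → tz>0 ⇒ λ=+0.736707
r₁ = λ·B[:,0] = (+0.98634,+0.15905,-0.04288); r₂ = λ·B[:,1] = (-0.09396,+0.75698,+0.64665)
r₃ = r₁×r₂ = (+0.13531,-0.63379,+0.76158); SVD([r₁ r₂ r₃]) → R = UVᵀ:
  R  [+0.98634 -0.09396 +0.13531]
  R  [+0.15905 +0.75698 -0.63379]
  R  [-0.04288 +0.64665 +0.76158]
t = (-0.19474, +0.02310, +0.73671) m
tr R = 2.504900; θ = arccos((tr R − 1)/2) = 0.719022 rad = 41.197°
axis k = ((R−Rᵀ)₃₂, (R−Rᵀ)₁₃, (R−Rᵀ)₂₁) / (2 sinθ) = (+0.972016, +0.135264, +0.192066)
rvec = θ·k = (+0.698901, +0.097258, +0.138100)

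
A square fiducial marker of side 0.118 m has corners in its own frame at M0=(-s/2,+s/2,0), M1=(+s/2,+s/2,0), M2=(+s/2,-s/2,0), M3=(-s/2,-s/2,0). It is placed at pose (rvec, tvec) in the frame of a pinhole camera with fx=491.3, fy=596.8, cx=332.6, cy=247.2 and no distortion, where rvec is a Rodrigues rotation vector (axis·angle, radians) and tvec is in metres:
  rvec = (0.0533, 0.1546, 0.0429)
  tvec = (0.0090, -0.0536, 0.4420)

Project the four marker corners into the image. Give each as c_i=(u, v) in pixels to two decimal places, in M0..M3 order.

c0=(276.89, 250.48) c1=(405.75, 258.18) c2=(412.09, 94.83) c3=(281.06, 93.60)

Intrinsics K: fx=491.3, fy=596.8, cx=332.6, cy=247.2
Marker side s = 0.118 m; corners in marker frame (Z=0):
  M0 = (-0.0590, +0.0590, 0)
  M1 = (+0.0590, +0.0590, 0)
  M2 = (+0.0590, -0.0590, 0)
  M3 = (-0.0590, -0.0590, 0)
rvec = (0.0533, 0.1546, 0.0429), |rvec| = θ = 0.16906 rad = 9.687°
Rodrigues: sinθ=0.16826, 1−cosθ=0.01426; R = I + sinθ·[k]× + (1−cosθ)·[k]×²:
    [+0.98716 -0.03859 +0.15501]
    [+0.04681 +0.99766 -0.04974]
    [-0.15272 +0.05635 +0.98666]
t = (0.0090, -0.0536, 0.4420) m
M0: Pc = R·M0+t = (-0.05152, +0.00250, +0.45434); u = 491.3·(-0.05152)/0.45434 + 332.6 = 276.8895, v = 596.8·(+0.00250)/0.45434 + 247.2 = 250.4848
M1: Pc = R·M1+t = (+0.06497, +0.00802, +0.43631); u = 491.3·(+0.06497)/0.43631 + 332.6 = 405.7531, v = 596.8·(+0.00802)/0.43631 + 247.2 = 258.1751
M2: Pc = R·M2+t = (+0.06952, -0.10970, +0.42966); u = 491.3·(+0.06952)/0.42966 + 332.6 = 412.0915, v = 596.8·(-0.10970)/0.42966 + 247.2 = 94.8267
M3: Pc = R·M3+t = (-0.04697, -0.11522, +0.44769); u = 491.3·(-0.04697)/0.44769 + 332.6 = 281.0586, v = 596.8·(-0.11522)/0.44769 + 247.2 = 93.5977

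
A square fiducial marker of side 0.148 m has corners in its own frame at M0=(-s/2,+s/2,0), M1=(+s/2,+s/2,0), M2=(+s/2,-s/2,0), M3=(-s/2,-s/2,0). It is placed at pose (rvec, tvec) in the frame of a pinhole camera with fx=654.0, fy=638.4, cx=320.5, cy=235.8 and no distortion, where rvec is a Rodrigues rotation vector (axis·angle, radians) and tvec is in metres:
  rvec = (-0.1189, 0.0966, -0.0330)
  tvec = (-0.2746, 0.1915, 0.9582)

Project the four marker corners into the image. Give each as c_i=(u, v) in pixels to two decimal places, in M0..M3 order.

Intrinsics K: fx=654.0, fy=638.4, cx=320.5, cy=235.8
Marker side s = 0.148 m; corners in marker frame (Z=0):
  M0 = (-0.0740, +0.0740, 0)
  M1 = (+0.0740, +0.0740, 0)
  M2 = (+0.0740, -0.0740, 0)
  M3 = (-0.0740, -0.0740, 0)
rvec = (-0.1189, 0.0966, -0.0330), |rvec| = θ = 0.15671 rad = 8.979°
Rodrigues: sinθ=0.15607, 1−cosθ=0.01225; R = I + sinθ·[k]× + (1−cosθ)·[k]×²:
    [+0.99480 +0.02713 +0.09816]
    [-0.03860 +0.99240 +0.11682]
    [-0.09425 -0.12000 +0.98829]
t = (-0.2746, 0.1915, 0.9582) m
M0: Pc = R·M0+t = (-0.34621, +0.26779, +0.95629); u = 654.0·(-0.34621)/0.95629 + 320.5 = 83.7322, v = 638.4·(+0.26779)/0.95629 + 235.8 = 414.5731
M1: Pc = R·M1+t = (-0.19898, +0.26208, +0.94235); u = 654.0·(-0.19898)/0.94235 + 320.5 = 182.4075, v = 638.4·(+0.26208)/0.94235 + 235.8 = 413.3495
M2: Pc = R·M2+t = (-0.20299, +0.11521, +0.96011); u = 654.0·(-0.20299)/0.96011 + 320.5 = 182.2265, v = 638.4·(+0.11521)/0.96011 + 235.8 = 312.4036
M3: Pc = R·M3+t = (-0.35022, +0.12092, +0.97405); u = 654.0·(-0.35022)/0.97405 + 320.5 = 85.3531, v = 638.4·(+0.12092)/0.97405 + 235.8 = 315.0504

c0=(83.73, 414.57) c1=(182.41, 413.35) c2=(182.23, 312.40) c3=(85.35, 315.05)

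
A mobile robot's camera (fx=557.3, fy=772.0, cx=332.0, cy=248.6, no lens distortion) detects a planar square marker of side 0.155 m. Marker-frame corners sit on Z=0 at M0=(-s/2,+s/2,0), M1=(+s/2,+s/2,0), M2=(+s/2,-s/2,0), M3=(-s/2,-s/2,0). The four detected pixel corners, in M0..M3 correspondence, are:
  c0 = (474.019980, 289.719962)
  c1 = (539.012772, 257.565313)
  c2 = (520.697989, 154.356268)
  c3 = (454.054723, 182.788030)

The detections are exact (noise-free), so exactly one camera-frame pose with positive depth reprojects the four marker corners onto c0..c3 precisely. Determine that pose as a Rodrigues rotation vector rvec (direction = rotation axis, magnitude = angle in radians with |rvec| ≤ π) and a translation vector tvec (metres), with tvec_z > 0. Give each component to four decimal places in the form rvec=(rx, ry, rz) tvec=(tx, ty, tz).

rvec=(0.0562, -0.2944, -0.2873) tvec=(0.3255, -0.0389, 1.0950)

Intrinsics K: fx=557.3, fy=772.0, cx=332.0, cy=248.6
Marker side s = 0.155 m; corners in marker frame (Z=0):
  M0 = (-0.0775, +0.0775, 0)
  M1 = (+0.0775, +0.0775, 0)
  M2 = (+0.0775, -0.0775, 0)
  M3 = (-0.0775, -0.0775, 0)
Detected image corners:
  c0 = (474.019980, 289.719962) px
  c1 = (539.012772, 257.565313) px
  c2 = (520.697989, 154.356268) px
  c3 = (454.054723, 182.788030) px
Planar DLT: solve 8×8 A·h = b for H (H[2,2]=1):
  H  [+550.79466 +167.07776 +497.65927]
  H  [-139.37211 +697.08065 +221.16732]
  H  [+0.25395 +0.08793 +1.00000]
B = K⁻¹H; ‖b₁‖=0.913201, ‖b₂‖=0.913201; λ = 2/(‖b₁‖+‖b₂‖) = 1.095049, sign → tz>0 ⇒ λ=+1.095049
r₁ = λ·B[:,0] = (+0.91660,-0.28724,+0.27809); r₂ = λ·B[:,1] = (+0.27093,+0.95777,+0.09629)
r₃ = r₁×r₂ = (-0.29400,-0.01292,+0.95572); SVD([r₁ r₂ r₃]) → R = UVᵀ:
  R  [+0.91660 +0.27093 -0.29400]
  R  [-0.28724 +0.95777 -0.01292]
  R  [+0.27809 +0.09629 +0.95572]
t = (+0.32551, -0.03891, +1.09505) m
tr R = 2.830091; θ = arccos((tr R − 1)/2) = 0.415176 rad = 23.788°
axis k = ((R−Rᵀ)₃₂, (R−Rᵀ)₁₃, (R−Rᵀ)₂₁) / (2 sinθ) = (+0.135381, -0.709168, -0.691920)
rvec = θ·k = (+0.056207, -0.294429, -0.287268)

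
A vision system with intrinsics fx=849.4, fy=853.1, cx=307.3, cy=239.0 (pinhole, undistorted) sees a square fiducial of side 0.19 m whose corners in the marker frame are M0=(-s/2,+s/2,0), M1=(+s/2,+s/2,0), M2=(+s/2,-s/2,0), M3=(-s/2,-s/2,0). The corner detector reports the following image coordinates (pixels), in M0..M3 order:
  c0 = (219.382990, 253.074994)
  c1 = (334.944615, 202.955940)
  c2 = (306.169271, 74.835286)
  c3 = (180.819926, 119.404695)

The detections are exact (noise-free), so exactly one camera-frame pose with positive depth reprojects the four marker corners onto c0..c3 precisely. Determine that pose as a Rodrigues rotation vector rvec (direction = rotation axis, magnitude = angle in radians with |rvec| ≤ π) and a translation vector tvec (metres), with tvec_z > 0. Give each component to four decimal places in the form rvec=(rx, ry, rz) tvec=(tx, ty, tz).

rvec=(0.3331, -0.4825, -0.3192) tvec=(-0.0605, -0.1017, 1.1547)

Intrinsics K: fx=849.4, fy=853.1, cx=307.3, cy=239.0
Marker side s = 0.19 m; corners in marker frame (Z=0):
  M0 = (-0.0950, +0.0950, 0)
  M1 = (+0.0950, +0.0950, 0)
  M2 = (+0.0950, -0.0950, 0)
  M3 = (-0.0950, -0.0950, 0)
Detected image corners:
  c0 = (219.382990, 253.074994) px
  c1 = (334.944615, 202.955940) px
  c2 = (306.169271, 74.835286) px
  c3 = (180.819926, 119.404695) px
Planar DLT: solve 8×8 A·h = b for H (H[2,2]=1):
  H  [+722.49314 +262.73102 +262.82307]
  H  [-193.85738 +742.37940 +163.85873]
  H  [+0.34314 +0.33175 +1.00000]
B = K⁻¹H; ‖b₁‖=0.866050, ‖b₂‖=0.866050; λ = 2/(‖b₁‖+‖b₂‖) = 1.154668, sign → tz>0 ⇒ λ=+1.154668
r₁ = λ·B[:,0] = (+0.83881,-0.37339,+0.39621); r₂ = λ·B[:,1] = (+0.21857,+0.89749,+0.38306)
r₃ = r₁×r₂ = (-0.49862,-0.23472,+0.83443); SVD([r₁ r₂ r₃]) → R = UVᵀ:
  R  [+0.83881 +0.21857 -0.49862]
  R  [-0.37339 +0.89749 -0.23472]
  R  [+0.39621 +0.38306 +0.83443]
t = (-0.06046, -0.10170, +1.15467) m
tr R = 2.570736; θ = arccos((tr R − 1)/2) = 0.667506 rad = 38.245°
axis k = ((R−Rᵀ)₃₂, (R−Rᵀ)₁₃, (R−Rᵀ)₂₁) / (2 sinθ) = (+0.498990, -0.722772, -0.478131)
rvec = θ·k = (+0.333079, -0.482455, -0.319155)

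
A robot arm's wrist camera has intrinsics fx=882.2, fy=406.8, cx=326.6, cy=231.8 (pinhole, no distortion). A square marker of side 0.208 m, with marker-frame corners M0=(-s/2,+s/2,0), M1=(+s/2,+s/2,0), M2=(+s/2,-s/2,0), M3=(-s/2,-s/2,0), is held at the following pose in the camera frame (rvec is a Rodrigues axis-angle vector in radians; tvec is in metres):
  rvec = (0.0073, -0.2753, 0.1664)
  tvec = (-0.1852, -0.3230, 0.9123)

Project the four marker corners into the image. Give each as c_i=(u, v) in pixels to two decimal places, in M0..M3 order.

Intrinsics K: fx=882.2, fy=406.8, cx=326.6, cy=231.8
Marker side s = 0.208 m; corners in marker frame (Z=0):
  M0 = (-0.1040, +0.1040, 0)
  M1 = (+0.1040, +0.1040, 0)
  M2 = (+0.1040, -0.1040, 0)
  M3 = (-0.1040, -0.1040, 0)
rvec = (0.0073, -0.2753, 0.1664), |rvec| = θ = 0.32176 rad = 18.436°
Rodrigues: sinθ=0.31624, 1−cosθ=0.05132; R = I + sinθ·[k]× + (1−cosθ)·[k]×²:
    [+0.94871 -0.16454 -0.26997]
    [+0.16255 +0.98625 -0.02988]
    [+0.27118 -0.01553 +0.96240]
t = (-0.1852, -0.3230, 0.9123) m
M0: Pc = R·M0+t = (-0.30098, -0.23734, +0.88248); u = 882.2·(-0.30098)/0.88248 + 326.6 = 25.7188, v = 406.8·(-0.23734)/0.88248 + 231.8 = 122.3950
M1: Pc = R·M1+t = (-0.10365, -0.20353, +0.93889); u = 882.2·(-0.10365)/0.93889 + 326.6 = 229.2111, v = 406.8·(-0.20353)/0.93889 + 231.8 = 143.6168
M2: Pc = R·M2+t = (-0.06942, -0.40866, +0.94212); u = 882.2·(-0.06942)/0.94212 + 326.6 = 261.5927, v = 406.8·(-0.40866)/0.94212 + 231.8 = 55.3413
M3: Pc = R·M3+t = (-0.26675, -0.44247, +0.88571); u = 882.2·(-0.26675)/0.88571 + 326.6 = 60.9048, v = 406.8·(-0.44247)/0.88571 + 231.8 = 28.5754

c0=(25.72, 122.40) c1=(229.21, 143.62) c2=(261.59, 55.34) c3=(60.90, 28.58)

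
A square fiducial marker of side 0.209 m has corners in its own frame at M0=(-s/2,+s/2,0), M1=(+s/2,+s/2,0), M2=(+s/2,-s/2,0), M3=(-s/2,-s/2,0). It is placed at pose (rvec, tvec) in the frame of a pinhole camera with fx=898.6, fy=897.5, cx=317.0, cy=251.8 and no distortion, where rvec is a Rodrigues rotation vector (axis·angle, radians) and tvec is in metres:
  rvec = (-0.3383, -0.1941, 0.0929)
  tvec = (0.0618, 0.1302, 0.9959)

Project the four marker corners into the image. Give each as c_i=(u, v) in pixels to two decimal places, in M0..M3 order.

c0=(272.78, 457.04) c1=(461.93, 472.98) c2=(462.56, 290.19) c3=(286.62, 268.82)

Intrinsics K: fx=898.6, fy=897.5, cx=317.0, cy=251.8
Marker side s = 0.209 m; corners in marker frame (Z=0):
  M0 = (-0.1045, +0.1045, 0)
  M1 = (+0.1045, +0.1045, 0)
  M2 = (+0.1045, -0.1045, 0)
  M3 = (-0.1045, -0.1045, 0)
rvec = (-0.3383, -0.1941, 0.0929), |rvec| = θ = 0.40094 rad = 22.972°
Rodrigues: sinθ=0.39028, 1−cosθ=0.07931; R = I + sinθ·[k]× + (1−cosθ)·[k]×²:
    [+0.97716 -0.05804 -0.20445]
    [+0.12283 +0.93928 +0.32041]
    [+0.17344 -0.33820 +0.92495]
t = (0.0618, 0.1302, 0.9959) m
M0: Pc = R·M0+t = (-0.04638, +0.21552, +0.94243); u = 898.6·(-0.04638)/0.94243 + 317.0 = 272.7795, v = 897.5·(+0.21552)/0.94243 + 251.8 = 457.0441
M1: Pc = R·M1+t = (+0.15785, +0.24119, +0.97868); u = 898.6·(+0.15785)/0.97868 + 317.0 = 461.9319, v = 897.5·(+0.24119)/0.97868 + 251.8 = 472.9834
M2: Pc = R·M2+t = (+0.16998, +0.04488, +1.04937); u = 898.6·(+0.16998)/1.04937 + 317.0 = 462.5563, v = 897.5·(+0.04488)/1.04937 + 251.8 = 290.1852
M3: Pc = R·M3+t = (-0.03425, +0.01921, +1.01312); u = 898.6·(-0.03425)/1.01312 + 317.0 = 286.6232, v = 897.5·(+0.01921)/1.01312 + 251.8 = 268.8176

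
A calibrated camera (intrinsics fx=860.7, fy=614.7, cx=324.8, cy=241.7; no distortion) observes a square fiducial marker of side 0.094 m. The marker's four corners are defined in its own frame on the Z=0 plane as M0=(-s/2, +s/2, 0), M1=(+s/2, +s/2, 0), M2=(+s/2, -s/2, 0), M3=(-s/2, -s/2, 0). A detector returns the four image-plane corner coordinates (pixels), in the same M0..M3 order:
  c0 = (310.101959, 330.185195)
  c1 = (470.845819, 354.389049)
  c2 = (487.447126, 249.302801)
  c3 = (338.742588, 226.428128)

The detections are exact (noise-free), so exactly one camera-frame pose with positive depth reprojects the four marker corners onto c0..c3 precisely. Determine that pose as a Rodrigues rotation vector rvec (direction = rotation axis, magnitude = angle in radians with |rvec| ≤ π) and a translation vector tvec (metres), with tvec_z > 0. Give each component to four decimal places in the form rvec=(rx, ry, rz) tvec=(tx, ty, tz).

Intrinsics K: fx=860.7, fy=614.7, cx=324.8, cy=241.7
Marker side s = 0.094 m; corners in marker frame (Z=0):
  M0 = (-0.0470, +0.0470, 0)
  M1 = (+0.0470, +0.0470, 0)
  M2 = (+0.0470, -0.0470, 0)
  M3 = (-0.0470, -0.0470, 0)
Detected image corners:
  c0 = (310.101959, 330.185195) px
  c1 = (470.845819, 354.389049) px
  c2 = (487.447126, 249.302801) px
  c3 = (338.742588, 226.428128) px
Planar DLT: solve 8×8 A·h = b for H (H[2,2]=1):
  H  [+1663.44285 -570.17834 +402.40075]
  H  [+264.51975 +872.86687 +288.09018]
  H  [+0.04955 -0.82054 +1.00000]
B = K⁻¹H; ‖b₁‖=1.958187, ‖b₂‖=1.958187; λ = 2/(‖b₁‖+‖b₂‖) = 0.510676, sign → tz>0 ⇒ λ=+0.510676
r₁ = λ·B[:,0] = (+0.97742,+0.20981,+0.02531); r₂ = λ·B[:,1] = (-0.18017,+0.88992,-0.41903)
r₃ = r₁×r₂ = (-0.11044,+0.40501,+0.90762); SVD([r₁ r₂ r₃]) → R = UVᵀ:
  R  [+0.97742 -0.18017 -0.11044]
  R  [+0.20981 +0.88992 +0.40501]
  R  [+0.02531 -0.41903 +0.90762]
t = (+0.04604, +0.03854, +0.51068) m
tr R = 2.774953; θ = arccos((tr R − 1)/2) = 0.478957 rad = 27.442°
axis k = ((R−Rᵀ)₃₂, (R−Rᵀ)₁₃, (R−Rᵀ)₂₁) / (2 sinθ) = (-0.894031, -0.147272, +0.423106)
rvec = θ·k = (-0.428202, -0.070537, +0.202649)

rvec=(-0.4282, -0.0705, 0.2026) tvec=(0.0460, 0.0385, 0.5107)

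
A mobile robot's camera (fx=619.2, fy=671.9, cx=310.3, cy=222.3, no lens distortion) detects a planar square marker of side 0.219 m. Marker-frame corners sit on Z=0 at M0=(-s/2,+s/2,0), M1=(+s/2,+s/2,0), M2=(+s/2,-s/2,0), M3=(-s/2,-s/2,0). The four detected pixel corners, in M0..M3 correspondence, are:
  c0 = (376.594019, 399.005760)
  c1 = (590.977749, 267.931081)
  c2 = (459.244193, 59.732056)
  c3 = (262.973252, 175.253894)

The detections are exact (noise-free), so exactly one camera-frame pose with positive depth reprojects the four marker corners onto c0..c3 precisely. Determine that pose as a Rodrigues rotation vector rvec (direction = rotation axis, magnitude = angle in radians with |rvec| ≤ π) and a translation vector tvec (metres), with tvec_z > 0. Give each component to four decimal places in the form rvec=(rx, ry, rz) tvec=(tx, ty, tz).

Intrinsics K: fx=619.2, fy=671.9, cx=310.3, cy=222.3
Marker side s = 0.219 m; corners in marker frame (Z=0):
  M0 = (-0.1095, +0.1095, 0)
  M1 = (+0.1095, +0.1095, 0)
  M2 = (+0.1095, -0.1095, 0)
  M3 = (-0.1095, -0.1095, 0)
Detected image corners:
  c0 = (376.594019, 399.005760) px
  c1 = (590.977749, 267.931081) px
  c2 = (459.244193, 59.732056) px
  c3 = (262.973252, 175.253894) px
Planar DLT: solve 8×8 A·h = b for H (H[2,2]=1):
  H  [+966.68710 +371.73287 +420.27474]
  H  [-544.64588 +885.14653 +219.69920]
  H  [+0.07372 -0.44685 +1.00000]
B = K⁻¹H; ‖b₁‖=1.739532, ‖b₂‖=1.739532; λ = 2/(‖b₁‖+‖b₂‖) = 0.574867, sign → tz>0 ⇒ λ=+0.574867
r₁ = λ·B[:,0] = (+0.87624,-0.48001,+0.04238); r₂ = λ·B[:,1] = (+0.47385,+0.84231,-0.25688)
r₃ = r₁×r₂ = (+0.08761,+0.24517,+0.96551); SVD([r₁ r₂ r₃]) → R = UVᵀ:
  R  [+0.87624 +0.47385 +0.08761]
  R  [-0.48001 +0.84231 +0.24517]
  R  [+0.04238 -0.25688 +0.96551]
t = (+0.10210, -0.00223, +0.57487) m
tr R = 2.684059; θ = arccos((tr R − 1)/2) = 0.569762 rad = 32.645°
axis k = ((R−Rᵀ)₃₂, (R−Rᵀ)₁₃, (R−Rᵀ)₂₁) / (2 sinθ) = (-0.465349, +0.041924, -0.884134)
rvec = θ·k = (-0.265138, +0.023886, -0.503746)

rvec=(-0.2651, 0.0239, -0.5037) tvec=(0.1021, -0.0022, 0.5749)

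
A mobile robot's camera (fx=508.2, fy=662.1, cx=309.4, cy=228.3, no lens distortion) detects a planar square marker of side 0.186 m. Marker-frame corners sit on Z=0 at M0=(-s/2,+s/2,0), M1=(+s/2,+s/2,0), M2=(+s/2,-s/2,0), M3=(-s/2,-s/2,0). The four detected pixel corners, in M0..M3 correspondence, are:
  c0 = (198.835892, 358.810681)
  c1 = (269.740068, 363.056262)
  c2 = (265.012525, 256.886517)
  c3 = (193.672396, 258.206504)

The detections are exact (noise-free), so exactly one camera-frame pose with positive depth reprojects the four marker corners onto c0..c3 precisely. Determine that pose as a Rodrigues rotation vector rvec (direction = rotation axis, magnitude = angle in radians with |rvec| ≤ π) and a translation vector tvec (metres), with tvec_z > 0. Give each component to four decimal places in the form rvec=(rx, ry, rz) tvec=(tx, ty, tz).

Intrinsics K: fx=508.2, fy=662.1, cx=309.4, cy=228.3
Marker side s = 0.186 m; corners in marker frame (Z=0):
  M0 = (-0.0930, +0.0930, 0)
  M1 = (+0.0930, +0.0930, 0)
  M2 = (+0.0930, -0.0930, 0)
  M3 = (-0.0930, -0.0930, 0)
Detected image corners:
  c0 = (198.835892, 358.810681) px
  c1 = (269.740068, 363.056262) px
  c2 = (265.012525, 256.886517) px
  c3 = (193.672396, 258.206504) px
Planar DLT: solve 8×8 A·h = b for H (H[2,2]=1):
  H  [+315.10480 +38.93734 +230.86778]
  H  [-81.79475 +571.87080 +309.47569]
  H  [-0.29017 +0.05313 +1.00000]
B = K⁻¹H; ‖b₁‖=0.848226, ‖b₂‖=0.848226; λ = 2/(‖b₁‖+‖b₂‖) = 1.178931, sign → tz>0 ⇒ λ=+1.178931
r₁ = λ·B[:,0] = (+0.93926,-0.02769,-0.34209); r₂ = λ·B[:,1] = (+0.05219,+0.99667,+0.06264)
r₃ = r₁×r₂ = (+0.33922,-0.07669,+0.93758); SVD([r₁ r₂ r₃]) → R = UVᵀ:
  R  [+0.93926 +0.05219 +0.33922]
  R  [-0.02769 +0.99667 -0.07669]
  R  [-0.34209 +0.06264 +0.93758]
t = (-0.18218, +0.14454, +1.17893) m
tr R = 2.873504; θ = arccos((tr R − 1)/2) = 0.357565 rad = 20.487°
axis k = ((R−Rᵀ)₃₂, (R−Rᵀ)₁₃, (R−Rᵀ)₂₁) / (2 sinθ) = (+0.199044, +0.973324, -0.114111)
rvec = θ·k = (+0.071171, +0.348026, -0.040802)

rvec=(0.0712, 0.3480, -0.0408) tvec=(-0.1822, 0.1445, 1.1789)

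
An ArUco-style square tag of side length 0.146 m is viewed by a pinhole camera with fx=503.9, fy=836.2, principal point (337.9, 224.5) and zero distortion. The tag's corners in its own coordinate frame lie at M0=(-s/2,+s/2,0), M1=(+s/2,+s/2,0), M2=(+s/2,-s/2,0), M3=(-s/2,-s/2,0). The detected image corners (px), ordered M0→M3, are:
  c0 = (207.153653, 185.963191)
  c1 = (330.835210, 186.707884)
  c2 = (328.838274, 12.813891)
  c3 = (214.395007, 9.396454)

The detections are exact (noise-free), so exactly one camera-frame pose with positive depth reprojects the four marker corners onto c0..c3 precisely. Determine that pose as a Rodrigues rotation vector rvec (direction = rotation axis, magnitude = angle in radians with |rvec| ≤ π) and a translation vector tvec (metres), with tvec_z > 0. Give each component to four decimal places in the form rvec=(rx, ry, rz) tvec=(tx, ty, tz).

Intrinsics K: fx=503.9, fy=836.2, cx=337.9, cy=224.5
Marker side s = 0.146 m; corners in marker frame (Z=0):
  M0 = (-0.0730, +0.0730, 0)
  M1 = (+0.0730, +0.0730, 0)
  M2 = (+0.0730, -0.0730, 0)
  M3 = (-0.0730, -0.0730, 0)
Detected image corners:
  c0 = (207.153653, 185.963191) px
  c1 = (330.835210, 186.707884) px
  c2 = (328.838274, 12.813891) px
  c3 = (214.395007, 9.396454) px
Planar DLT: solve 8×8 A·h = b for H (H[2,2]=1):
  H  [+844.21146 -160.69963 +270.83748]
  H  [+25.54097 +1147.90964 +95.34525]
  H  [+0.11075 -0.52901 +1.00000]
B = K⁻¹H; ‖b₁‖=1.604913, ‖b₂‖=1.604913; λ = 2/(‖b₁‖+‖b₂‖) = 0.623087, sign → tz>0 ⇒ λ=+0.623087
r₁ = λ·B[:,0] = (+0.99762,+0.00050,+0.06901); r₂ = λ·B[:,1] = (+0.02232,+0.94385,-0.32962)
r₃ = r₁×r₂ = (-0.06530,+0.33038,+0.94159); SVD([r₁ r₂ r₃]) → R = UVᵀ:
  R  [+0.99762 +0.02232 -0.06530]
  R  [+0.00050 +0.94385 +0.33038]
  R  [+0.06901 -0.32962 +0.94159]
t = (-0.08292, -0.09624, +0.62309) m
tr R = 2.883053; θ = arccos((tr R − 1)/2) = 0.343663 rad = 19.690°
axis k = ((R−Rᵀ)₃₂, (R−Rᵀ)₁₃, (R−Rᵀ)₂₁) / (2 sinθ) = (-0.979402, -0.199308, -0.032379)
rvec = θ·k = (-0.336584, -0.068495, -0.011128)

rvec=(-0.3366, -0.0685, -0.0111) tvec=(-0.0829, -0.0962, 0.6231)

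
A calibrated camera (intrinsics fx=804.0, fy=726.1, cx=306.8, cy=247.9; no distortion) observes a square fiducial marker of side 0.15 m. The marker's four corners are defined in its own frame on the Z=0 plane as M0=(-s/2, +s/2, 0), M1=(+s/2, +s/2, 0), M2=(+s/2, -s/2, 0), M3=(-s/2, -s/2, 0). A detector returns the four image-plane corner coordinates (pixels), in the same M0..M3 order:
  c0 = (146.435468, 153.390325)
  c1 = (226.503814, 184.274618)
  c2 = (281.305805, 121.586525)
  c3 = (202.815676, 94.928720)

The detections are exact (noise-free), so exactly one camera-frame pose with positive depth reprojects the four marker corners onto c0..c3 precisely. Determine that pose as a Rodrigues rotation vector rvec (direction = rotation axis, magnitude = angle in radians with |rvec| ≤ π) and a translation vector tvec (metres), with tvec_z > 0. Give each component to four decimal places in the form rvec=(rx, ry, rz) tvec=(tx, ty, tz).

Intrinsics K: fx=804.0, fy=726.1, cx=306.8, cy=247.9
Marker side s = 0.15 m; corners in marker frame (Z=0):
  M0 = (-0.0750, +0.0750, 0)
  M1 = (+0.0750, +0.0750, 0)
  M2 = (+0.0750, -0.0750, 0)
  M3 = (-0.0750, -0.0750, 0)
Detected image corners:
  c0 = (146.435468, 153.390325) px
  c1 = (226.503814, 184.274618) px
  c2 = (281.305805, 121.586525) px
  c3 = (202.815676, 94.928720) px
Planar DLT: solve 8×8 A·h = b for H (H[2,2]=1):
  H  [+463.75867 -444.48389 +214.08600]
  H  [+149.65073 +355.82157 +137.43764]
  H  [-0.30165 -0.34423 +1.00000]
B = K⁻¹H; ‖b₁‖=0.815652, ‖b₂‖=0.815652; λ = 2/(‖b₁‖+‖b₂‖) = 1.226013, sign → tz>0 ⇒ λ=+1.226013
r₁ = λ·B[:,0] = (+0.84831,+0.37895,-0.36983); r₂ = λ·B[:,1] = (-0.51674,+0.74489,-0.42204)
r₃ = r₁×r₂ = (+0.11555,+0.54912,+0.82771); SVD([r₁ r₂ r₃]) → R = UVᵀ:
  R  [+0.84831 -0.51674 +0.11555]
  R  [+0.37895 +0.74489 +0.54912]
  R  [-0.36983 -0.42204 +0.82771]
t = (-0.14138, -0.18651, +1.22601) m
tr R = 2.420910; θ = arccos((tr R − 1)/2) = 0.780652 rad = 44.728°
axis k = ((R−Rᵀ)₃₂, (R−Rᵀ)₁₃, (R−Rᵀ)₂₁) / (2 sinθ) = (-0.689997, +0.344859, +0.636378)
rvec = θ·k = (-0.538647, +0.269215, +0.496790)

rvec=(-0.5386, 0.2692, 0.4968) tvec=(-0.1414, -0.1865, 1.2260)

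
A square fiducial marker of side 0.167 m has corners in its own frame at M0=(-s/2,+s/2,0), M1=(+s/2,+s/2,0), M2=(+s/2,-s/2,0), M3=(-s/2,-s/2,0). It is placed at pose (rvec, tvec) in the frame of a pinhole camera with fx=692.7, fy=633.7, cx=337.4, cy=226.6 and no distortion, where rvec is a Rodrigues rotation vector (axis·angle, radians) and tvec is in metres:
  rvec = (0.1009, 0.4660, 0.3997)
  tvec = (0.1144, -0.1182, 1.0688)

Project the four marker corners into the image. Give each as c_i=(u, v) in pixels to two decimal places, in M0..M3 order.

c0=(347.78, 184.28) c1=(438.59, 221.52) c2=(481.59, 126.02) c3=(385.46, 93.83)

Intrinsics K: fx=692.7, fy=633.7, cx=337.4, cy=226.6
Marker side s = 0.167 m; corners in marker frame (Z=0):
  M0 = (-0.0835, +0.0835, 0)
  M1 = (+0.0835, +0.0835, 0)
  M2 = (+0.0835, -0.0835, 0)
  M3 = (-0.0835, -0.0835, 0)
rvec = (0.1009, 0.4660, 0.3997), |rvec| = θ = 0.62217 rad = 35.648°
Rodrigues: sinθ=0.58280, 1−cosθ=0.18738; R = I + sinθ·[k]× + (1−cosθ)·[k]×²:
    [+0.81754 -0.35165 +0.45603]
    [+0.39717 +0.91774 -0.00435]
    [-0.41699 +0.18468 +0.88995]
t = (0.1144, -0.1182, 1.0688) m
M0: Pc = R·M0+t = (+0.01677, -0.07473, +1.11904); u = 692.7·(+0.01677)/1.11904 + 337.4 = 347.7825, v = 633.7·(-0.07473)/1.11904 + 226.6 = 184.2797
M1: Pc = R·M1+t = (+0.15330, -0.00841, +1.04940); u = 692.7·(+0.15330)/1.04940 + 337.4 = 438.5934, v = 633.7·(-0.00841)/1.04940 + 226.6 = 221.5242
M2: Pc = R·M2+t = (+0.21203, -0.16167, +1.01856); u = 692.7·(+0.21203)/1.01856 + 337.4 = 481.5950, v = 633.7·(-0.16167)/1.01856 + 226.6 = 126.0183
M3: Pc = R·M3+t = (+0.07550, -0.22799, +1.08820); u = 692.7·(+0.07550)/1.08820 + 337.4 = 385.4585, v = 633.7·(-0.22799)/1.08820 + 226.6 = 93.8299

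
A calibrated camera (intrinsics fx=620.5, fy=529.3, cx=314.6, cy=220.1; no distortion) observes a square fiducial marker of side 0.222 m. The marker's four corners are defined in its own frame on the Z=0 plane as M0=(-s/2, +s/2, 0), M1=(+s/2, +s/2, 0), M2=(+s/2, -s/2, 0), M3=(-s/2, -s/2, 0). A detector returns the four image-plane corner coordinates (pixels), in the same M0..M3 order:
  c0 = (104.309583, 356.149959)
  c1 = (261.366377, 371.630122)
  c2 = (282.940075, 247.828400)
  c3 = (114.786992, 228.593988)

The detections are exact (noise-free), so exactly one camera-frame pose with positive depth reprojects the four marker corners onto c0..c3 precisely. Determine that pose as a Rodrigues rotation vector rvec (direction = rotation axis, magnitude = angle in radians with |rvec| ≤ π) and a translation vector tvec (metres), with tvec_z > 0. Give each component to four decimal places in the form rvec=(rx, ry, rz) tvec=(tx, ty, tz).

rvec=(0.2781, -0.0580, 0.1475) tvec=(-0.1689, 0.1338, 0.8507)

Intrinsics K: fx=620.5, fy=529.3, cx=314.6, cy=220.1
Marker side s = 0.222 m; corners in marker frame (Z=0):
  M0 = (-0.1110, +0.1110, 0)
  M1 = (+0.1110, +0.1110, 0)
  M2 = (+0.1110, -0.1110, 0)
  M3 = (-0.1110, -0.1110, 0)
Detected image corners:
  c0 = (104.309583, 356.149959) px
  c1 = (261.366377, 371.630122) px
  c2 = (282.940075, 247.828400) px
  c3 = (114.786992, 228.593988) px
Planar DLT: solve 8×8 A·h = b for H (H[2,2]=1):
  H  [+748.91923 -12.06430 +191.38943]
  H  [+105.24477 +661.27192 +303.34472]
  H  [+0.09087 +0.31635 +1.00000]
B = K⁻¹H; ‖b₁‖=1.175526, ‖b₂‖=1.175526; λ = 2/(‖b₁‖+‖b₂‖) = 0.850683, sign → tz>0 ⇒ λ=+0.850683
r₁ = λ·B[:,0] = (+0.98755,+0.13700,+0.07730); r₂ = λ·B[:,1] = (-0.15298,+0.95088,+0.26911)
r₃ = r₁×r₂ = (-0.03663,-0.27759,+0.96000); SVD([r₁ r₂ r₃]) → R = UVᵀ:
  R  [+0.98755 -0.15298 -0.03663]
  R  [+0.13700 +0.95088 -0.27759]
  R  [+0.07730 +0.26911 +0.96000]
t = (-0.16892, +0.13379, +0.85068) m
tr R = 2.898434; θ = arccos((tr R − 1)/2) = 0.320059 rad = 18.338°
axis k = ((R−Rᵀ)₃₂, (R−Rᵀ)₁₃, (R−Rᵀ)₂₁) / (2 sinθ) = (+0.868813, -0.181063, +0.460847)
rvec = θ·k = (+0.278071, -0.057951, +0.147498)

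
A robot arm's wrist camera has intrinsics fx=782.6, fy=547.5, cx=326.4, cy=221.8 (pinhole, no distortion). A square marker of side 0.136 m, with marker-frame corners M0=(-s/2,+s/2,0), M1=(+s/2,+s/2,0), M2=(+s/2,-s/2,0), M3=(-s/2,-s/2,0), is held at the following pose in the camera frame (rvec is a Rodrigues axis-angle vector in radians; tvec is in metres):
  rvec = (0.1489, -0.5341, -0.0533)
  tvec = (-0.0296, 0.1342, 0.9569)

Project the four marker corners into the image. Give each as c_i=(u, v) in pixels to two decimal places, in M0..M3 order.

Intrinsics K: fx=782.6, fy=547.5, cx=326.4, cy=221.8
Marker side s = 0.136 m; corners in marker frame (Z=0):
  M0 = (-0.0680, +0.0680, 0)
  M1 = (+0.0680, +0.0680, 0)
  M2 = (+0.0680, -0.0680, 0)
  M3 = (-0.0680, -0.0680, 0)
rvec = (0.1489, -0.5341, -0.0533), |rvec| = θ = 0.55702 rad = 31.915°
Rodrigues: sinθ=0.52866, 1−cosθ=0.15117; R = I + sinθ·[k]× + (1−cosθ)·[k]×²:
    [+0.85963 +0.01184 -0.51077]
    [-0.08933 +0.98781 -0.12745]
    [+0.50304 +0.15519 +0.85022]
t = (-0.0296, 0.1342, 0.9569) m
M0: Pc = R·M0+t = (-0.08725, +0.20745, +0.93325); u = 782.6·(-0.08725)/0.93325 + 326.4 = 253.2340, v = 547.5·(+0.20745)/0.93325 + 221.8 = 343.5006
M1: Pc = R·M1+t = (+0.02966, +0.19530, +1.00166); u = 782.6·(+0.02966)/1.00166 + 326.4 = 349.5737, v = 547.5·(+0.19530)/1.00166 + 221.8 = 328.5478
M2: Pc = R·M2+t = (+0.02805, +0.06095, +0.98055); u = 782.6·(+0.02805)/0.98055 + 326.4 = 348.7873, v = 547.5·(+0.06095)/0.98055 + 221.8 = 255.8342
M3: Pc = R·M3+t = (-0.08886, +0.07310, +0.91214); u = 782.6·(-0.08886)/0.91214 + 326.4 = 250.1595, v = 547.5·(+0.07310)/0.91214 + 221.8 = 265.6792

c0=(253.23, 343.50) c1=(349.57, 328.55) c2=(348.79, 255.83) c3=(250.16, 265.68)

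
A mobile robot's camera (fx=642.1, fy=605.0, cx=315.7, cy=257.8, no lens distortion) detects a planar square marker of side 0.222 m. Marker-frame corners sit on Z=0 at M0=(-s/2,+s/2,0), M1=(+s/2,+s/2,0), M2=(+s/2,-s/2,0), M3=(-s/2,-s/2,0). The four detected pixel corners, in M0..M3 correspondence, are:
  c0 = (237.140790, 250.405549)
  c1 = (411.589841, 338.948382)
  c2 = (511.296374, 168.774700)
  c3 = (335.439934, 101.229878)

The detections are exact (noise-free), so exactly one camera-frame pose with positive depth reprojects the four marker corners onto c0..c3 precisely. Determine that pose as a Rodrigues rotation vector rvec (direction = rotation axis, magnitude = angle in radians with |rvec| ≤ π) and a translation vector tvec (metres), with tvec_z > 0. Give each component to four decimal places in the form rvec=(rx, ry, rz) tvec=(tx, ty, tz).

Intrinsics K: fx=642.1, fy=605.0, cx=315.7, cy=257.8
Marker side s = 0.222 m; corners in marker frame (Z=0):
  M0 = (-0.1110, +0.1110, 0)
  M1 = (+0.1110, +0.1110, 0)
  M2 = (+0.1110, -0.1110, 0)
  M3 = (-0.1110, -0.1110, 0)
Detected image corners:
  c0 = (237.140790, 250.405549) px
  c1 = (411.589841, 338.948382) px
  c2 = (511.296374, 168.774700) px
  c3 = (335.439934, 101.229878) px
Planar DLT: solve 8×8 A·h = b for H (H[2,2]=1):
  H  [+610.35079 -533.27090 +370.50580]
  H  [+247.62736 +666.47613 +210.69562]
  H  [-0.47800 -0.23399 +1.00000]
B = K⁻¹H; ‖b₁‖=1.417678, ‖b₂‖=1.417678; λ = 2/(‖b₁‖+‖b₂‖) = 0.705379, sign → tz>0 ⇒ λ=+0.705379
r₁ = λ·B[:,0] = (+0.83628,+0.43239,-0.33717); r₂ = λ·B[:,1] = (-0.50467,+0.84739,-0.16505)
r₃ = r₁×r₂ = (+0.21435,+0.30819,+0.92686); SVD([r₁ r₂ r₃]) → R = UVᵀ:
  R  [+0.83628 -0.50467 +0.21435]
  R  [+0.43239 +0.84739 +0.30819]
  R  [-0.33717 -0.16505 +0.92686]
t = (+0.06021, -0.05492, +0.70538) m
tr R = 2.610525; θ = arccos((tr R − 1)/2) = 0.634679 rad = 36.364°
axis k = ((R−Rᵀ)₃₂, (R−Rᵀ)₁₃, (R−Rᵀ)₂₁) / (2 sinθ) = (-0.399076, +0.465087, +0.790210)
rvec = θ·k = (-0.253285, +0.295181, +0.501529)

rvec=(-0.2533, 0.2952, 0.5015) tvec=(0.0602, -0.0549, 0.7054)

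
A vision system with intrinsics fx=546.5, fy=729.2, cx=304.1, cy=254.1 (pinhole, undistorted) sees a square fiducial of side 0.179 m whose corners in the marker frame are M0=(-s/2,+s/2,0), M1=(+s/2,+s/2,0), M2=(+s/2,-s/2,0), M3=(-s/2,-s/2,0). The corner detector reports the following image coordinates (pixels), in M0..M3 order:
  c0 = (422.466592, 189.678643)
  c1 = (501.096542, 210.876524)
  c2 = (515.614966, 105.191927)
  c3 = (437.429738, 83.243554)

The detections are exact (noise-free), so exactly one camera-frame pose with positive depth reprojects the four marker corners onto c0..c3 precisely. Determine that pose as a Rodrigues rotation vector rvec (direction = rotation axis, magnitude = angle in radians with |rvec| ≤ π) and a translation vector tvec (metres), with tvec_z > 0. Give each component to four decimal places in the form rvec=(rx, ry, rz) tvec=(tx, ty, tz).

Intrinsics K: fx=546.5, fy=729.2, cx=304.1, cy=254.1
Marker side s = 0.179 m; corners in marker frame (Z=0):
  M0 = (-0.0895, +0.0895, 0)
  M1 = (+0.0895, +0.0895, 0)
  M2 = (+0.0895, -0.0895, 0)
  M3 = (-0.0895, -0.0895, 0)
Detected image corners:
  c0 = (422.466592, 189.678643) px
  c1 = (501.096542, 210.876524) px
  c2 = (515.614966, 105.191927) px
  c3 = (437.429738, 83.243554) px
Planar DLT: solve 8×8 A·h = b for H (H[2,2]=1):
  H  [+458.80418 -93.30588 +469.32275]
  H  [+127.04525 +589.06487 +147.17954]
  H  [+0.04428 -0.02336 +1.00000]
B = K⁻¹H; ‖b₁‖=0.831398, ‖b₂‖=0.831398; λ = 2/(‖b₁‖+‖b₂‖) = 1.202793, sign → tz>0 ⇒ λ=+1.202793
r₁ = λ·B[:,0] = (+0.98014,+0.19100,+0.05326); r₂ = λ·B[:,1] = (-0.18972,+0.98144,-0.02810)
r₃ = r₁×r₂ = (-0.05764,+0.01744,+0.99819); SVD([r₁ r₂ r₃]) → R = UVᵀ:
  R  [+0.98014 -0.18972 -0.05764]
  R  [+0.19100 +0.98144 +0.01744]
  R  [+0.05326 -0.02810 +0.99819]
t = (+0.36364, -0.17636, +1.20279) m
tr R = 2.959765; θ = arccos((tr R − 1)/2) = 0.200924 rad = 11.512°
axis k = ((R−Rᵀ)₃₂, (R−Rᵀ)₁₃, (R−Rᵀ)₂₁) / (2 sinθ) = (-0.114080, -0.277854, +0.953825)
rvec = θ·k = (-0.022921, -0.055827, +0.191646)

rvec=(-0.0229, -0.0558, 0.1916) tvec=(0.3636, -0.1764, 1.2028)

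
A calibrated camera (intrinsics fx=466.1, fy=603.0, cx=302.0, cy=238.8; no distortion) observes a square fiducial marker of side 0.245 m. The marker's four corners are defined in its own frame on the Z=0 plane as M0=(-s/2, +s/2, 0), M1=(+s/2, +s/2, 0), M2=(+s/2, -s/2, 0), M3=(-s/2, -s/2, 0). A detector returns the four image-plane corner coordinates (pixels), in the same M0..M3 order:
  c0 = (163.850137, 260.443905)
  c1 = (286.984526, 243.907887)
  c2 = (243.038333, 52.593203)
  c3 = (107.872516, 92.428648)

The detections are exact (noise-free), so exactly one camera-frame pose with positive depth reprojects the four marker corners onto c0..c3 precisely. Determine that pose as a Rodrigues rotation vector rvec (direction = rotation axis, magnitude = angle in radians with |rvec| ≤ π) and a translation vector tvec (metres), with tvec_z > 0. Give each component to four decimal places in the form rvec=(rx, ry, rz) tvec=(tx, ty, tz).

Intrinsics K: fx=466.1, fy=603.0, cx=302.0, cy=238.8
Marker side s = 0.245 m; corners in marker frame (Z=0):
  M0 = (-0.1225, +0.1225, 0)
  M1 = (+0.1225, +0.1225, 0)
  M2 = (+0.1225, -0.1225, 0)
  M3 = (-0.1225, -0.1225, 0)
Detected image corners:
  c0 = (163.850137, 260.443905) px
  c1 = (286.984526, 243.907887) px
  c2 = (243.038333, 52.593203) px
  c3 = (107.872516, 92.428648) px
Planar DLT: solve 8×8 A·h = b for H (H[2,2]=1):
  H  [+436.73260 +315.80542 +198.62148]
  H  [-183.71566 +820.28507 +169.17718]
  H  [-0.44279 +0.55153 +1.00000]
B = K⁻¹H; ‖b₁‖=1.307937, ‖b₂‖=1.307937; λ = 2/(‖b₁‖+‖b₂‖) = 0.764563, sign → tz>0 ⇒ λ=+0.764563
r₁ = λ·B[:,0] = (+0.93574,-0.09887,-0.33854); r₂ = λ·B[:,1] = (+0.24481,+0.87307,+0.42168)
r₃ = r₁×r₂ = (+0.25388,-0.47746,+0.84117); SVD([r₁ r₂ r₃]) → R = UVᵀ:
  R  [+0.93574 +0.24481 +0.25388]
  R  [-0.09887 +0.87307 -0.47746]
  R  [-0.33854 +0.42168 +0.84117]
t = (-0.16958, -0.08828, +0.76456) m
tr R = 2.649987; θ = arccos((tr R − 1)/2) = 0.600606 rad = 34.412°
axis k = ((R−Rᵀ)₃₂, (R−Rᵀ)₁₃, (R−Rᵀ)₂₁) / (2 sinθ) = (+0.795504, +0.524136, -0.304063)
rvec = θ·k = (+0.477784, +0.314799, -0.182622)

rvec=(0.4778, 0.3148, -0.1826) tvec=(-0.1696, -0.0883, 0.7646)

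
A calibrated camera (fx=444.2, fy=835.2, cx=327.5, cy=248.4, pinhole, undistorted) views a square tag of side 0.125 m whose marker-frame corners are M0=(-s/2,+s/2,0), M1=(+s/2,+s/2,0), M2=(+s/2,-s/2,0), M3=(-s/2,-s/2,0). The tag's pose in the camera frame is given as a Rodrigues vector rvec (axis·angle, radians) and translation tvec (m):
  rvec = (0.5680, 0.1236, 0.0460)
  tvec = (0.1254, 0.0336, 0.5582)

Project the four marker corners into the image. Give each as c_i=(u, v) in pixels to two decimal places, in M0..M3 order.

Intrinsics K: fx=444.2, fy=835.2, cx=327.5, cy=248.4
Marker side s = 0.125 m; corners in marker frame (Z=0):
  M0 = (-0.0625, +0.0625, 0)
  M1 = (+0.0625, +0.0625, 0)
  M2 = (+0.0625, -0.0625, 0)
  M3 = (-0.0625, -0.0625, 0)
rvec = (0.5680, 0.1236, 0.0460), |rvec| = θ = 0.58311 rad = 33.410°
Rodrigues: sinθ=0.55062, 1−cosθ=0.16525; R = I + sinθ·[k]× + (1−cosθ)·[k]×²:
    [+0.99155 -0.00932 +0.12941]
    [+0.07756 +0.84218 -0.53359]
    [-0.10402 +0.53912 +0.83578]
t = (0.1254, 0.0336, 0.5582) m
M0: Pc = R·M0+t = (+0.06285, +0.08139, +0.59840); u = 444.2·(+0.06285)/0.59840 + 327.5 = 374.1517, v = 835.2·(+0.08139)/0.59840 + 248.4 = 361.9971
M1: Pc = R·M1+t = (+0.18679, +0.09108, +0.58539); u = 444.2·(+0.18679)/0.58539 + 327.5 = 469.2367, v = 835.2·(+0.09108)/0.58539 + 248.4 = 378.3516
M2: Pc = R·M2+t = (+0.18795, -0.01419, +0.51800); u = 444.2·(+0.18795)/0.51800 + 327.5 = 488.6748, v = 835.2·(-0.01419)/0.51800 + 248.4 = 225.5226
M3: Pc = R·M3+t = (+0.06401, -0.02388, +0.53101); u = 444.2·(+0.06401)/0.53101 + 327.5 = 381.0466, v = 835.2·(-0.02388)/0.53101 + 248.4 = 210.8346

c0=(374.15, 362.00) c1=(469.24, 378.35) c2=(488.67, 225.52) c3=(381.05, 210.83)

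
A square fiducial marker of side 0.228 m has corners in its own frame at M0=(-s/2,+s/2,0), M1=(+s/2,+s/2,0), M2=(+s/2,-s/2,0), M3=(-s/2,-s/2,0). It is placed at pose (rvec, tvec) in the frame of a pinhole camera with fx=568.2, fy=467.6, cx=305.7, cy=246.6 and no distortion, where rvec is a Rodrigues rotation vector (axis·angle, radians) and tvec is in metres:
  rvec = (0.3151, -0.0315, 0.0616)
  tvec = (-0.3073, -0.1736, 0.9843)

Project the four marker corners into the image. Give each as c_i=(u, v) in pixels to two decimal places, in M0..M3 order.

c0=(65.80, 213.53) c1=(194.16, 219.62) c2=(194.82, 111.56) c3=(56.90, 103.96)

Intrinsics K: fx=568.2, fy=467.6, cx=305.7, cy=246.6
Marker side s = 0.228 m; corners in marker frame (Z=0):
  M0 = (-0.1140, +0.1140, 0)
  M1 = (+0.1140, +0.1140, 0)
  M2 = (+0.1140, -0.1140, 0)
  M3 = (-0.1140, -0.1140, 0)
rvec = (0.3151, -0.0315, 0.0616), |rvec| = θ = 0.32261 rad = 18.484°
Rodrigues: sinθ=0.31704, 1−cosθ=0.05159; R = I + sinθ·[k]× + (1−cosθ)·[k]×²:
    [+0.99763 -0.06546 -0.02134]
    [+0.05562 +0.94890 -0.31062]
    [+0.04058 +0.30870 +0.95029]
t = (-0.3073, -0.1736, 0.9843) m
M0: Pc = R·M0+t = (-0.42849, -0.07177, +1.01487); u = 568.2·(-0.42849)/1.01487 + 305.7 = 65.7975, v = 467.6·(-0.07177)/1.01487 + 246.6 = 213.5341
M1: Pc = R·M1+t = (-0.20103, -0.05908, +1.02412); u = 568.2·(-0.20103)/1.02412 + 305.7 = 194.1633, v = 467.6·(-0.05908)/1.02412 + 246.6 = 219.6227
M2: Pc = R·M2+t = (-0.18611, -0.27543, +0.95373); u = 568.2·(-0.18611)/0.95373 + 305.7 = 194.8234, v = 467.6·(-0.27543)/0.95373 + 246.6 = 111.5589
M3: Pc = R·M3+t = (-0.41357, -0.28812, +0.94448); u = 568.2·(-0.41357)/0.94448 + 305.7 = 56.8981, v = 467.6·(-0.28812)/0.94448 + 246.6 = 103.9581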